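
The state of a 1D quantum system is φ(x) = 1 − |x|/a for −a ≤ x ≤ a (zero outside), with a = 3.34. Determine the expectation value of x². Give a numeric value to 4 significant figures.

1.116

⟨x²⟩ = ∫ x²·|φ|² dx / ∫|φ|² dx (integrals over the domain).
φ is even, so ∫ over [−a, a] = 2∫₀ᵃ with φ = 1 − x/a there: ∫₀ᵃ (1 − x/a)² dx = a/3, ∫₀ᵃ x²(1 − x/a)² dx = a³/30, ∫₀ᵃ x⁴(1 − x/a)² dx = a⁵/105.
State is unnormalized: ∫|φ|² dx = 2.2267, and ∫φ*·x²·φ dx = 2.4840, so ⟨x²⟩ = 2.4840 / 2.2267.
⟨x²⟩ = 1.1156.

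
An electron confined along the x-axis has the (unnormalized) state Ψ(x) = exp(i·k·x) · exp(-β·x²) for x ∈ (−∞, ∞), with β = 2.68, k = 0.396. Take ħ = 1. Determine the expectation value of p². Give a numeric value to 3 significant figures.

p² Ψ = −ħ² d²Ψ/dx²; ⟨p²⟩ = −ħ² ∫ Ψ*·Ψ'' dx / ∫|Ψ|² dx.
Gaussian moments: ∫x^(2j)·e^(−2βx²) dx = (2j−1)!!/(4β)^j · √(π/(2β)), odd powers integrate to 0; here √(π/(2β)) = 0.76558. Derivatives: Ψ′ = (ik − 2βx)·Ψ, Ψ″ = ((ik − 2βx)² − 2β)·Ψ; the odd-in-x pieces drop out.
State is unnormalized: ∫|Ψ|² dx = 0.76558, and ∫Ψ*·(−ħ² Ψ'') dx = 2.1718, so ⟨p²⟩ = 2.1718 / 0.76558.
⟨p²⟩ = 2.8368.

2.84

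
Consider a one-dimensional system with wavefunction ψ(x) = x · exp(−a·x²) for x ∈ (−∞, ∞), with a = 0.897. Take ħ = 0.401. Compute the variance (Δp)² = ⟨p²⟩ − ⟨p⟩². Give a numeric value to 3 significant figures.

0.433

Compute ⟨p⟩ and ⟨p²⟩ separately; (Δp)² = ⟨p²⟩ − ⟨p⟩².
Expand each integrand as polynomial × e^(−2ax²) and use ∫x^(2j)·e^(−2ax²) dx = (2j−1)!!/(4a)^j · √(π/(2a)), odd powers → 0; here √(π/(2a)) = 1.3233. Differentiate with the product rule, d/dx e^(−ax²) = −2ax·e^(−ax²).
Normalization: ∫|ψ|² dx = 0.36882.
⟨p⟩ = 0.0000 and ⟨p²⟩ = 0.43272.
(Δp)² = 0.43272 − (0.0000)² = 0.43272.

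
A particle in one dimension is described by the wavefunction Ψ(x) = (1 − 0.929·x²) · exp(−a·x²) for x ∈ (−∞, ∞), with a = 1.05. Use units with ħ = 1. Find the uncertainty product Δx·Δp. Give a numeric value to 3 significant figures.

Δx = √(⟨x²⟩−⟨x⟩²), Δp = √(⟨p²⟩−⟨p⟩²).
Expand each integrand as polynomial × e^(−2ax²) and use ∫x^(2j)·e^(−2ax²) dx = (2j−1)!!/(4a)^j · √(π/(2a)), odd powers → 0; here √(π/(2a)) = 1.2231. Differentiate with the product rule, d/dx e^(−ax²) = −2ax·e^(−ax²).
Normalization: ∫|Ψ|² dx = 0.86155.
⟨x⟩ = 0.0000, ⟨x²⟩ = 0.13748 ⇒ Δx = 0.37079.
⟨p⟩ = 0.0000, ⟨p²⟩ = 2.6606 ⇒ Δp = 1.6311.
Δx·Δp = 0.60480.

0.605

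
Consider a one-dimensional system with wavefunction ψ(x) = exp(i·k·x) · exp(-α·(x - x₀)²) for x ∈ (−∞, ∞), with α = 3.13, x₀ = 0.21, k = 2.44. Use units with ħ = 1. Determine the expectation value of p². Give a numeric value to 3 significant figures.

9.08

p² ψ = −ħ² d²ψ/dx²; ⟨p²⟩ = −ħ² ∫ ψ*·ψ'' dx / ∫|ψ|² dx.
Gaussian moments (u = x − x₀): ∫u^(2j)·e^(−2αu²) du = (2j−1)!!/(4α)^j · √(π/(2α)), odd powers integrate to 0; here √(π/(2α)) = 0.70842. Derivatives: ψ′ = (ik − 2αu)·ψ, ψ″ = ((ik − 2αu)² − 2α)·ψ; the odd-in-u pieces drop out.
State is unnormalized: ∫|ψ|² dx = 0.70842, and ∫ψ*·(−ħ² ψ'') dx = 6.4350, so ⟨p²⟩ = 6.4350 / 0.70842.
⟨p²⟩ = 9.0836.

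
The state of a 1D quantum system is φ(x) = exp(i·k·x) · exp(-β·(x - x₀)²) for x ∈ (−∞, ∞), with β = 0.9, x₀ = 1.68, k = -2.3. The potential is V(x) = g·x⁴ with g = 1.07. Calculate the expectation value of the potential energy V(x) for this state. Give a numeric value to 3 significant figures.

13.8

⟨V⟩ = ∫ V(x)·|φ|² dx / ∫|φ|² dx.
Gaussian moments (u = x − x₀): ∫u^(2j)·e^(−2βu²) du = (2j−1)!!/(4β)^j · √(π/(2β)), odd powers integrate to 0; here √(π/(2β)) = 1.3211.
State is unnormalized: ∫|φ|² dx = 1.3211, and ∫φ*·V(x)·φ dx = 18.237, so ⟨V⟩ = 18.237 / 1.3211.
⟨V⟩ = 13.805.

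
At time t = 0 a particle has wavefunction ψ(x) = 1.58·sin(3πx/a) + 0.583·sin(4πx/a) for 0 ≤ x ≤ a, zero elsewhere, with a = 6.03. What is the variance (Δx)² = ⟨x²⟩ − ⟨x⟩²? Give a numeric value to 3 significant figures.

Compute ⟨x⟩ and ⟨x²⟩ separately, then (Δx)² = ⟨x²⟩ − ⟨x⟩².
On 0 ≤ x ≤ a (j ≠ l): ∫sin²(jπx/a) dx = a/2, ∫sin(jπx/a)·sin(lπx/a) dx = 0; diagonal moments ∫x·sin²(jπx/a) dx = a²/4, ∫x²·sin²(jπx/a) dx = a³·(1/6 − 1/(4j²π²)); cross terms ∫x·sin(jπx/a)·sin(lπx/a) dx = 0 for j + l even and −4jla²/(π²(j² − l²)²) for j + l odd, ∫x²·sin(jπx/a)·sin(lπx/a) dx = (−1)^(j+l)·4jla³/(π²(j² − l²)²); higher powers the same way via product-to-sum and parts.
Normalization: ∫|ψ|² dx = 8.5514.
⟨x⟩ = 2.2375 and ⟨x²⟩ = 7.2381.
(Δx)² = 7.2381 − (2.2375)² = 2.2316.

2.23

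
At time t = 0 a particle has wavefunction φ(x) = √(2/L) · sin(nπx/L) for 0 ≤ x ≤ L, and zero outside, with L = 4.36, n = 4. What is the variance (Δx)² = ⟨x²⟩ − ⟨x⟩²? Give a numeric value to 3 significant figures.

1.52

Compute ⟨x⟩ and ⟨x²⟩ separately, then (Δx)² = ⟨x²⟩ − ⟨x⟩².
With sin²θ = (1 − cos2θ)/2 on 0 ≤ x ≤ L: ∫sin²(nπx/L) dx = L/2, ∫x·sin²(nπx/L) dx = L²/4, ∫x²·sin²(nπx/L) dx = L³·(1/6 − 1/(4n²π²)); higher powers xᵏ the same way, integrating xᵏ·cos(2nπx/L) by parts.
⟨x⟩ = 2.1800 and ⟨x²⟩ = 6.2763.
(Δx)² = 6.2763 − (2.1800)² = 1.5239.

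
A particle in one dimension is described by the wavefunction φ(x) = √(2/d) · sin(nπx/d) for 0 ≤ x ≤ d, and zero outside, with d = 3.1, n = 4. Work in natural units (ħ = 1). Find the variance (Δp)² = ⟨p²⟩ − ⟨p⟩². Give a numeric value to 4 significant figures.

Compute ⟨p⟩ and ⟨p²⟩ separately; (Δp)² = ⟨p²⟩ − ⟨p⟩².
d/dx sin(nπx/d) = (nπ/d)·cos(nπx/d) and d²/dx² sin(nπx/d) = −(nπ/d)²·sin(nπx/d); on 0 ≤ x ≤ d, ∫sin²(nπx/d) dx = d/2 and ∫sin(nπx/d)·cos(nπx/d) dx = 0.
⟨p⟩ = 0.0000 and ⟨p²⟩ = 16.432.
(Δp)² = 16.432 − (0.0000)² = 16.432.

16.43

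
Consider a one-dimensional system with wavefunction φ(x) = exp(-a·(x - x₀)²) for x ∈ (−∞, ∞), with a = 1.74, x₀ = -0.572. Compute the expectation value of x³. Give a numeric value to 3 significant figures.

⟨x³⟩ = ∫ x³·|φ|² dx / ∫|φ|² dx (integrals over the domain).
Gaussian moments (u = x − x₀): ∫u^(2j)·e^(−2au²) du = (2j−1)!!/(4a)^j · √(π/(2a)), odd powers integrate to 0; here √(π/(2a)) = 0.95013.
State is unnormalized: ∫|φ|² dx = 0.95013, and ∫φ*·x³·φ dx = -0.41207, so ⟨x³⟩ = -0.41207 / 0.95013.
⟨x³⟩ = -0.43370.

-0.434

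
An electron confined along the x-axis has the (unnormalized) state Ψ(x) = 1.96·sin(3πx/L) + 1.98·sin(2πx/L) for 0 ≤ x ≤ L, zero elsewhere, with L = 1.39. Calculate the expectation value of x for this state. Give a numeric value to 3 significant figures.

0.425

⟨x⟩ = ∫ x·|Ψ|² dx / ∫|Ψ|² dx (integrals over the domain).
On 0 ≤ x ≤ L (j ≠ l): ∫sin²(jπx/L) dx = L/2, ∫sin(jπx/L)·sin(lπx/L) dx = 0; diagonal moments ∫x·sin²(jπx/L) dx = L²/4, ∫x²·sin²(jπx/L) dx = L³·(1/6 − 1/(4j²π²)); cross terms ∫x·sin(jπx/L)·sin(lπx/L) dx = 0 for j + l even and −4jlL²/(π²(j² − l²)²) for j + l odd, ∫x²·sin(jπx/L)·sin(lπx/L) dx = (−1)^(j+l)·4jlL³/(π²(j² − l²)²); higher powers the same way via product-to-sum and parts.
State is unnormalized: ∫|Ψ|² dx = 5.3946, and ∫Ψ*·x·Ψ dx = 2.2906, so ⟨x⟩ = 2.2906 / 5.3946.
⟨x⟩ = 0.42461.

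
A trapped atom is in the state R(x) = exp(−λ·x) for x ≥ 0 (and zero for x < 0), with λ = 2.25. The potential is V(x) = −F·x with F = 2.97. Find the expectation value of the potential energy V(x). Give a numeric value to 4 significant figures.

⟨V⟩ = ∫ V(x)·|R|² dx / ∫|R|² dx.
Every integrand reduces to terms xʲ·e^(−2λx) on [0, ∞); use ∫₀^∞ xʲ·e^(−2λx) dx = j!/(2λ)^(j+1).
State is unnormalized: ∫|R|² dx = 0.22222, and ∫R*·V(x)·R dx = -0.14667, so ⟨V⟩ = -0.14667 / 0.22222.
⟨V⟩ = -0.66000.

-0.6600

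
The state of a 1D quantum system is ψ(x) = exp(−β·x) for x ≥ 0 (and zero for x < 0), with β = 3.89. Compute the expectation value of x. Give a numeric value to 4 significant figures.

⟨x⟩ = ∫ x·|ψ|² dx / ∫|ψ|² dx (integrals over the domain).
Every integrand reduces to terms xʲ·e^(−2βx) on [0, ∞); use ∫₀^∞ xʲ·e^(−2βx) dx = j!/(2β)^(j+1).
State is unnormalized: ∫|ψ|² dx = 0.12853, and ∫ψ*·x·ψ dx = 0.016521, so ⟨x⟩ = 0.016521 / 0.12853.
⟨x⟩ = 0.12853.

0.1285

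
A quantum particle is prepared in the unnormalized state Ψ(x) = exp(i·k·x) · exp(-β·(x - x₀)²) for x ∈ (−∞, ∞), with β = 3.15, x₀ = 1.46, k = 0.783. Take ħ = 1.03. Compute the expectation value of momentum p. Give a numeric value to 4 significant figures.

0.8065

p Ψ = −iħ dΨ/dx; then ⟨p⟩ = ∫ Ψ*·(pΨ) dx / ∫|Ψ|² dx.
Gaussian moments (u = x − x₀): ∫u^(2j)·e^(−2βu²) du = (2j−1)!!/(4β)^j · √(π/(2β)), odd powers integrate to 0; here √(π/(2β)) = 0.70616. Derivatives: Ψ′ = (ik − 2βu)·Ψ, Ψ″ = ((ik − 2βu)² − 2β)·Ψ; the odd-in-u pieces drop out.
State is unnormalized: ∫|Ψ|² dx = 0.70616, and ∫Ψ*·(−iħ Ψ') dx = 0.56951, so ⟨p⟩ = 0.56951 / 0.70616.
⟨p⟩ = 0.80649.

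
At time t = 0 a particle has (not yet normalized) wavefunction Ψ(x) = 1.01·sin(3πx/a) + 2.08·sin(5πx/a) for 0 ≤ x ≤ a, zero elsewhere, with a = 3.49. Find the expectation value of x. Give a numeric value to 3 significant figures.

1.75

⟨x⟩ = ∫ x·|Ψ|² dx / ∫|Ψ|² dx (integrals over the domain).
On 0 ≤ x ≤ a (j ≠ l): ∫sin²(jπx/a) dx = a/2, ∫sin(jπx/a)·sin(lπx/a) dx = 0; diagonal moments ∫x·sin²(jπx/a) dx = a²/4, ∫x²·sin²(jπx/a) dx = a³·(1/6 − 1/(4j²π²)); cross terms ∫x·sin(jπx/a)·sin(lπx/a) dx = 0 for j + l even and −4jla²/(π²(j² − l²)²) for j + l odd, ∫x²·sin(jπx/a)·sin(lπx/a) dx = (−1)^(j+l)·4jla³/(π²(j² − l²)²); higher powers the same way via product-to-sum and parts.
State is unnormalized: ∫|Ψ|² dx = 9.3296, and ∫Ψ*·x·Ψ dx = 16.280, so ⟨x⟩ = 16.280 / 9.3296.
⟨x⟩ = 1.7450.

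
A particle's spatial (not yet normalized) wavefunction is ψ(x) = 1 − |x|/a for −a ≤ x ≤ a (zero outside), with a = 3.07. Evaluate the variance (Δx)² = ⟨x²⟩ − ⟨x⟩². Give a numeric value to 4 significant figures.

0.9425

Compute ⟨x⟩ and ⟨x²⟩ separately, then (Δx)² = ⟨x²⟩ − ⟨x⟩².
ψ is even, so ∫ over [−a, a] = 2∫₀ᵃ with ψ = 1 − x/a there: ∫₀ᵃ (1 − x/a)² dx = a/3, ∫₀ᵃ x²(1 − x/a)² dx = a³/30, ∫₀ᵃ x⁴(1 − x/a)² dx = a⁵/105.
Normalization: ∫|ψ|² dx = 2.0467.
⟨x⟩ = 0.0000 and ⟨x²⟩ = 0.94249.
(Δx)² = 0.94249 − (0.0000)² = 0.94249.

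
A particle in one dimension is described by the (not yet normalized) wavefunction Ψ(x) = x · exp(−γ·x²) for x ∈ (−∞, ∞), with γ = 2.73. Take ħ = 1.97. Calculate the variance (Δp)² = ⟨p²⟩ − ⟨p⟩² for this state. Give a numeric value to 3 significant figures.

31.8

Compute ⟨p⟩ and ⟨p²⟩ separately; (Δp)² = ⟨p²⟩ − ⟨p⟩².
Expand each integrand as polynomial × e^(−2γx²) and use ∫x^(2j)·e^(−2γx²) dx = (2j−1)!!/(4γ)^j · √(π/(2γ)), odd powers → 0; here √(π/(2γ)) = 0.75854. Differentiate with the product rule, d/dx e^(−γx²) = −2γx·e^(−γx²).
Normalization: ∫|Ψ|² dx = 0.069463.
⟨p⟩ = 0.0000 and ⟨p²⟩ = 31.785.
(Δp)² = 31.785 − (0.0000)² = 31.785.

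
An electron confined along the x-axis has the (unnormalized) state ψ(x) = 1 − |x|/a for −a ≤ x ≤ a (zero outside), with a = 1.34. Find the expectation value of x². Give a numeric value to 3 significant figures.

0.180

⟨x²⟩ = ∫ x²·|ψ|² dx / ∫|ψ|² dx (integrals over the domain).
ψ is even, so ∫ over [−a, a] = 2∫₀ᵃ with ψ = 1 − x/a there: ∫₀ᵃ (1 − x/a)² dx = a/3, ∫₀ᵃ x²(1 − x/a)² dx = a³/30, ∫₀ᵃ x⁴(1 − x/a)² dx = a⁵/105.
State is unnormalized: ∫|ψ|² dx = 0.89333, and ∫ψ*·x²·ψ dx = 0.16041, so ⟨x²⟩ = 0.16041 / 0.89333.
⟨x²⟩ = 0.17956.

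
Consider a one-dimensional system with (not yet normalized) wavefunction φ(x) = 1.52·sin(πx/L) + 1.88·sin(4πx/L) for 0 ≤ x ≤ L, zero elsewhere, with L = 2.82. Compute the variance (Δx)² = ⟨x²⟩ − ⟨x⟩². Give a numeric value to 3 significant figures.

0.487

Compute ⟨x⟩ and ⟨x²⟩ separately, then (Δx)² = ⟨x²⟩ − ⟨x⟩².
On 0 ≤ x ≤ L (j ≠ l): ∫sin²(jπx/L) dx = L/2, ∫sin(jπx/L)·sin(lπx/L) dx = 0; diagonal moments ∫x·sin²(jπx/L) dx = L²/4, ∫x²·sin²(jπx/L) dx = L³·(1/6 − 1/(4j²π²)); cross terms ∫x·sin(jπx/L)·sin(lπx/L) dx = 0 for j + l even and −4jlL²/(π²(j² − l²)²) for j + l odd, ∫x²·sin(jπx/L)·sin(lπx/L) dx = (−1)^(j+l)·4jlL³/(π²(j² − l²)²); higher powers the same way via product-to-sum and parts.
Normalization: ∫|φ|² dx = 8.2412.
⟨x⟩ = 1.3703 and ⟨x²⟩ = 2.3643.
(Δx)² = 2.3643 − (1.3703)² = 0.48664.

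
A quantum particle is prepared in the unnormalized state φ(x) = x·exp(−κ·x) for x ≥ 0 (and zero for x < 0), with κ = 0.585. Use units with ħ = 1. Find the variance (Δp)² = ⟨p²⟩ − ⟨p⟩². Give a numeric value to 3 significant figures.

Compute ⟨p⟩ and ⟨p²⟩ separately; (Δp)² = ⟨p²⟩ − ⟨p⟩².
Differentiate x·exp(−κ·x) with the product rule; every integrand then reduces to terms xʲ·e^(−2κx) on [0, ∞), with ∫₀^∞ xʲ·e^(−2κx) dx = j!/(2κ)^(j+1).
Normalization: ∫|φ|² dx = 1.2487.
⟨p⟩ = 0.0000 and ⟨p²⟩ = 0.34223.
(Δp)² = 0.34223 − (0.0000)² = 0.34223.

0.342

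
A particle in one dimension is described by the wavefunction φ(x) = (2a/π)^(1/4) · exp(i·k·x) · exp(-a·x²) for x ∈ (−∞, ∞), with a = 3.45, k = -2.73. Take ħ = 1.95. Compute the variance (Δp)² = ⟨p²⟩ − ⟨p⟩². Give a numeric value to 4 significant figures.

Compute ⟨p⟩ and ⟨p²⟩ separately; (Δp)² = ⟨p²⟩ − ⟨p⟩².
Gaussian moments: ∫x^(2j)·e^(−2ax²) dx = (2j−1)!!/(4a)^j · √(π/(2a)), odd powers integrate to 0; here √(π/(2a)) = 0.67476. Derivatives: φ′ = (ik − 2ax)·φ, φ″ = ((ik − 2ax)² − 2a)·φ; the odd-in-x pieces drop out.
⟨p⟩ = -5.3235 and ⟨p²⟩ = 41.458.
(Δp)² = 41.458 − (-5.3235)² = 13.119.

13.12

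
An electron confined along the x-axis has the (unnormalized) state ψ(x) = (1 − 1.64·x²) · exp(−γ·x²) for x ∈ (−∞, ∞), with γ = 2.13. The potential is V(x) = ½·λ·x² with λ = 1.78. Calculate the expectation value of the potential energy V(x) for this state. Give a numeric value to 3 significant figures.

0.0577

⟨V⟩ = ∫ V(x)·|ψ|² dx / ∫|ψ|² dx.
Expand each integrand as polynomial × e^(−2γx²) and use ∫x^(2j)·e^(−2γx²) dx = (2j−1)!!/(4γ)^j · √(π/(2γ)), odd powers → 0; here √(π/(2γ)) = 0.85876.
State is unnormalized: ∫|ψ|² dx = 0.62361, and ∫ψ*·V(x)·ψ dx = 0.035958, so ⟨V⟩ = 0.035958 / 0.62361.
⟨V⟩ = 0.057661.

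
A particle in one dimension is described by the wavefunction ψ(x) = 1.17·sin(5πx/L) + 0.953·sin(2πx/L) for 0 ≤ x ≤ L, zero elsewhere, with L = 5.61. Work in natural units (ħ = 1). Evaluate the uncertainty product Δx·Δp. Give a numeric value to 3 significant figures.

Δx = √(⟨x²⟩−⟨x⟩²), Δp = √(⟨p²⟩−⟨p⟩²).
On 0 ≤ x ≤ L (j ≠ l): ∫sin²(jπx/L) dx = L/2, ∫sin(jπx/L)·sin(lπx/L) dx = 0; diagonal moments ∫x·sin²(jπx/L) dx = L²/4, ∫x²·sin²(jπx/L) dx = L³·(1/6 − 1/(4j²π²)); cross terms ∫x·sin(jπx/L)·sin(lπx/L) dx = 0 for j + l even and −4jlL²/(π²(j² − l²)²) for j + l odd, ∫x²·sin(jπx/L)·sin(lπx/L) dx = (−1)^(j+l)·4jlL³/(π²(j² − l²)²); higher powers the same way via product-to-sum and parts. d²/dx² sin(jπx/L) = −(jπ/L)²·sin(jπx/L); on 0 ≤ x ≤ L, ∫sin²(jπx/L) dx = L/2 and ∫sin(jπx/L)·sin(lπx/L) dx = 0 for j ≠ l, so only diagonal terms survive in ∫|ψ|² and ∫ψ·ψ″; ∫ψ·ψ′ dx = [ψ²/2] between the walls = 0.
Normalization: ∫|ψ|² dx = 6.3873.
⟨x⟩ = 2.7040, ⟨x²⟩ = 9.7269 ⇒ Δx = 1.5541.
⟨p⟩ = 0.0000, ⟨p²⟩ = 5.2134 ⇒ Δp = 2.2833.
Δx·Δp = 3.5484.

3.55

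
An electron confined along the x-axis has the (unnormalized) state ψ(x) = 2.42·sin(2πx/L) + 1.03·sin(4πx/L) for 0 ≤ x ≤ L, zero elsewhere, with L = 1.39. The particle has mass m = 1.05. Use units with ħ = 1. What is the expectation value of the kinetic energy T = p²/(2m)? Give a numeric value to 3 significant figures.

14.2

T = −(ħ²/2m) d²/dx², so ⟨T⟩ = −(ħ²/2m) ∫ ψ*·ψ'' dx / ∫|ψ|² dx; with m = 1.05.
d²/dx² sin(jπx/L) = −(jπ/L)²·sin(jπx/L); on 0 ≤ x ≤ L, ∫sin²(jπx/L) dx = L/2 and ∫sin(jπx/L)·sin(lπx/L) dx = 0 for j ≠ l, so only diagonal terms survive in ∫|ψ|² and ∫ψ·ψ″; ∫ψ·ψ′ dx = [ψ²/2] between the walls = 0.
State is unnormalized: ∫|ψ|² dx = 4.8075, and ∫ψ*·(−ħ²/2m · ψ'') dx = 68.299, so ⟨T⟩ = 68.299 / 4.8075.
⟨T⟩ = 14.207.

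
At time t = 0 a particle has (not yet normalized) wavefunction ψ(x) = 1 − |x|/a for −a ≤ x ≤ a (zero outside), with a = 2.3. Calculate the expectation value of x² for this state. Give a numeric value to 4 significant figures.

0.5290

⟨x²⟩ = ∫ x²·|ψ|² dx / ∫|ψ|² dx (integrals over the domain).
ψ is even, so ∫ over [−a, a] = 2∫₀ᵃ with ψ = 1 − x/a there: ∫₀ᵃ (1 − x/a)² dx = a/3, ∫₀ᵃ x²(1 − x/a)² dx = a³/30, ∫₀ᵃ x⁴(1 − x/a)² dx = a⁵/105.
State is unnormalized: ∫|ψ|² dx = 1.5333, and ∫ψ*·x²·ψ dx = 0.81113, so ⟨x²⟩ = 0.81113 / 1.5333.
⟨x²⟩ = 0.52900.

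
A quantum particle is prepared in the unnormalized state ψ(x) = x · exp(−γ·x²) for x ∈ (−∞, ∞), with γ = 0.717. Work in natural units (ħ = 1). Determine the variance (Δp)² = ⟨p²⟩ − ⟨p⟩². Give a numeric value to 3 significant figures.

2.15

Compute ⟨p⟩ and ⟨p²⟩ separately; (Δp)² = ⟨p²⟩ − ⟨p⟩².
Expand each integrand as polynomial × e^(−2γx²) and use ∫x^(2j)·e^(−2γx²) dx = (2j−1)!!/(4γ)^j · √(π/(2γ)), odd powers → 0; here √(π/(2γ)) = 1.4801. Differentiate with the product rule, d/dx e^(−γx²) = −2γx·e^(−γx²).
Normalization: ∫|ψ|² dx = 0.51608.
⟨p⟩ = 0.0000 and ⟨p²⟩ = 2.1510.
(Δp)² = 2.1510 − (0.0000)² = 2.1510.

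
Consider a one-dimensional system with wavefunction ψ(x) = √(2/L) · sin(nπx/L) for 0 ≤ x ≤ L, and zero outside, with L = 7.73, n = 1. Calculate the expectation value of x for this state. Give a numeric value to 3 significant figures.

3.87

⟨x⟩ = ∫ x·|ψ|² dx (integrals over the domain).
With sin²θ = (1 − cos2θ)/2 on 0 ≤ x ≤ L: ∫sin²(nπx/L) dx = L/2, ∫x·sin²(nπx/L) dx = L²/4, ∫x²·sin²(nπx/L) dx = L³·(1/6 − 1/(4n²π²)); higher powers xᵏ the same way, integrating xᵏ·cos(2nπx/L) by parts.
⟨x⟩ = 3.8650.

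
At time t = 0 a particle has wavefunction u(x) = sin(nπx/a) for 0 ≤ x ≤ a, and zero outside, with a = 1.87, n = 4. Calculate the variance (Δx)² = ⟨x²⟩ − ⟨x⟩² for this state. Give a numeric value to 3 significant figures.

0.280

Compute ⟨x⟩ and ⟨x²⟩ separately, then (Δx)² = ⟨x²⟩ − ⟨x⟩².
With sin²θ = (1 − cos2θ)/2 on 0 ≤ x ≤ a: ∫sin²(nπx/a) dx = a/2, ∫x·sin²(nπx/a) dx = a²/4, ∫x²·sin²(nπx/a) dx = a³·(1/6 − 1/(4n²π²)); higher powers xᵏ the same way, integrating xᵏ·cos(2nπx/a) by parts.
Normalization: ∫|u|² dx = 0.93500.
⟨x⟩ = 0.93500 and ⟨x²⟩ = 1.1546.
(Δx)² = 1.1546 − (0.93500)² = 0.28034.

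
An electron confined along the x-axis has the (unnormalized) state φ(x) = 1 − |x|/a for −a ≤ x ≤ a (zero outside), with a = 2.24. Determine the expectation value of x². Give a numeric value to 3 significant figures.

0.502

⟨x²⟩ = ∫ x²·|φ|² dx / ∫|φ|² dx (integrals over the domain).
φ is even, so ∫ over [−a, a] = 2∫₀ᵃ with φ = 1 − x/a there: ∫₀ᵃ (1 − x/a)² dx = a/3, ∫₀ᵃ x²(1 − x/a)² dx = a³/30, ∫₀ᵃ x⁴(1 − x/a)² dx = a⁵/105.
State is unnormalized: ∫|φ|² dx = 1.4933, and ∫φ*·x²·φ dx = 0.74929, so ⟨x²⟩ = 0.74929 / 1.4933.
⟨x²⟩ = 0.50176.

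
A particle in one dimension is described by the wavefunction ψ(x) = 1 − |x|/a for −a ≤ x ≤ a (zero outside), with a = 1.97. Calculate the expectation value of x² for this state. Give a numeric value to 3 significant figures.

⟨x²⟩ = ∫ x²·|ψ|² dx / ∫|ψ|² dx (integrals over the domain).
ψ is even, so ∫ over [−a, a] = 2∫₀ᵃ with ψ = 1 − x/a there: ∫₀ᵃ (1 − x/a)² dx = a/3, ∫₀ᵃ x²(1 − x/a)² dx = a³/30, ∫₀ᵃ x⁴(1 − x/a)² dx = a⁵/105.
State is unnormalized: ∫|ψ|² dx = 1.3133, and ∫ψ*·x²·ψ dx = 0.50969, so ⟨x²⟩ = 0.50969 / 1.3133.
⟨x²⟩ = 0.38809.

0.388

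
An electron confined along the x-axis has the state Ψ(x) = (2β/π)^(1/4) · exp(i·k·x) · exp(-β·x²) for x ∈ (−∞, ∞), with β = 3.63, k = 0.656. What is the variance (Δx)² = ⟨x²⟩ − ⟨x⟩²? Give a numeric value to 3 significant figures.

0.0689

Compute ⟨x⟩ and ⟨x²⟩ separately, then (Δx)² = ⟨x²⟩ − ⟨x⟩².
Gaussian moments: ∫x^(2j)·e^(−2βx²) dx = (2j−1)!!/(4β)^j · √(π/(2β)), odd powers integrate to 0; here √(π/(2β)) = 0.65782.
⟨x⟩ = 0.0000 and ⟨x²⟩ = 0.068871.
(Δx)² = 0.068871 − (0.0000)² = 0.068871.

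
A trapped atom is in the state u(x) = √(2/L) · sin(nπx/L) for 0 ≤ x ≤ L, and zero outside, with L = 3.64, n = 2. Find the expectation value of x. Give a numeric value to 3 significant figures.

1.82

⟨x⟩ = ∫ x·|u|² dx (integrals over the domain).
With sin²θ = (1 − cos2θ)/2 on 0 ≤ x ≤ L: ∫sin²(nπx/L) dx = L/2, ∫x·sin²(nπx/L) dx = L²/4, ∫x²·sin²(nπx/L) dx = L³·(1/6 − 1/(4n²π²)); higher powers xᵏ the same way, integrating xᵏ·cos(2nπx/L) by parts.
⟨x⟩ = 1.8200.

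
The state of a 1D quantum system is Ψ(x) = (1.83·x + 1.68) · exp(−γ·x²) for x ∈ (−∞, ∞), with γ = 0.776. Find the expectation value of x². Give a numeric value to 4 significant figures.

0.5004

⟨x²⟩ = ∫ x²·|Ψ|² dx / ∫|Ψ|² dx (integrals over the domain).
Expand each integrand as polynomial × e^(−2γx²) and use ∫x^(2j)·e^(−2γx²) dx = (2j−1)!!/(4γ)^j · √(π/(2γ)), odd powers → 0; here √(π/(2γ)) = 1.4228.
State is unnormalized: ∫|Ψ|² dx = 5.5506, and ∫Ψ*·x²·Ψ dx = 2.7773, so ⟨x²⟩ = 2.7773 / 5.5506.
⟨x²⟩ = 0.50035.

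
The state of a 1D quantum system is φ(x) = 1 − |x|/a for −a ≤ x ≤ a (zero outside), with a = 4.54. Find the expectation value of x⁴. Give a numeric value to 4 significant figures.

⟨x⁴⟩ = ∫ x⁴·|φ|² dx / ∫|φ|² dx (integrals over the domain).
φ is even, so ∫ over [−a, a] = 2∫₀ᵃ with φ = 1 − x/a there: ∫₀ᵃ (1 − x/a)² dx = a/3, ∫₀ᵃ x²(1 − x/a)² dx = a³/30, ∫₀ᵃ x⁴(1 − x/a)² dx = a⁵/105.
State is unnormalized: ∫|φ|² dx = 3.0267, and ∫φ*·x⁴·φ dx = 36.738, so ⟨x⁴⟩ = 36.738 / 3.0267.
⟨x⁴⟩ = 12.138.

12.14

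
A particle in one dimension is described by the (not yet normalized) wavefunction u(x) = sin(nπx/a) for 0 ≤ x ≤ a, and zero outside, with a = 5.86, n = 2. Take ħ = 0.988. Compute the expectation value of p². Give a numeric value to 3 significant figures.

p² u = −ħ² d²u/dx²; ⟨p²⟩ = −ħ² ∫ u*·u'' dx / ∫|u|² dx.
d/dx sin(nπx/a) = (nπ/a)·cos(nπx/a) and d²/dx² sin(nπx/a) = −(nπ/a)²·sin(nπx/a); on 0 ≤ x ≤ a, ∫sin²(nπx/a) dx = a/2 and ∫sin(nπx/a)·cos(nπx/a) dx = 0.
State is unnormalized: ∫|u|² dx = 2.9300, and ∫u*·(−ħ² u'') dx = 3.2881, so ⟨p²⟩ = 3.2881 / 2.9300.
⟨p²⟩ = 1.1222.

1.12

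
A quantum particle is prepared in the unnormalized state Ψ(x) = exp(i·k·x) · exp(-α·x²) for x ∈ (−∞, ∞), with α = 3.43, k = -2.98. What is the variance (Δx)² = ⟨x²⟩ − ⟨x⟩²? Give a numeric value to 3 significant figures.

0.0729

Compute ⟨x⟩ and ⟨x²⟩ separately, then (Δx)² = ⟨x²⟩ − ⟨x⟩².
Gaussian moments: ∫x^(2j)·e^(−2αx²) dx = (2j−1)!!/(4α)^j · √(π/(2α)), odd powers integrate to 0; here √(π/(2α)) = 0.67673.
Normalization: ∫|Ψ|² dx = 0.67673.
⟨x⟩ = 0.0000 and ⟨x²⟩ = 0.072886.
(Δx)² = 0.072886 − (0.0000)² = 0.072886.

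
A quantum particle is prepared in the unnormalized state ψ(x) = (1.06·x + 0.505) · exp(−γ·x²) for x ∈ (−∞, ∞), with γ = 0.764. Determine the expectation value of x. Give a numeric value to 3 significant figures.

0.563

⟨x⟩ = ∫ x·|ψ|² dx / ∫|ψ|² dx (integrals over the domain).
Expand each integrand as polynomial × e^(−2γx²) and use ∫x^(2j)·e^(−2γx²) dx = (2j−1)!!/(4γ)^j · √(π/(2γ)), odd powers → 0; here √(π/(2γ)) = 1.4339.
State is unnormalized: ∫|ψ|² dx = 0.89287, and ∫ψ*·x·ψ dx = 0.50233, so ⟨x⟩ = 0.50233 / 0.89287.
⟨x⟩ = 0.56260.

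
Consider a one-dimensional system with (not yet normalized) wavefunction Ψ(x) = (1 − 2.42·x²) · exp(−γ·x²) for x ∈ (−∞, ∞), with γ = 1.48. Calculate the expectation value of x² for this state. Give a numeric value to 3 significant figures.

0.260

⟨x²⟩ = ∫ x²·|Ψ|² dx / ∫|Ψ|² dx (integrals over the domain).
Expand each integrand as polynomial × e^(−2γx²) and use ∫x^(2j)·e^(−2γx²) dx = (2j−1)!!/(4γ)^j · √(π/(2γ)), odd powers → 0; here √(π/(2γ)) = 1.0302.
State is unnormalized: ∫|Ψ|² dx = 0.70441, and ∫Ψ*·x²·Ψ dx = 0.18340, so ⟨x²⟩ = 0.18340 / 0.70441.
⟨x²⟩ = 0.26036.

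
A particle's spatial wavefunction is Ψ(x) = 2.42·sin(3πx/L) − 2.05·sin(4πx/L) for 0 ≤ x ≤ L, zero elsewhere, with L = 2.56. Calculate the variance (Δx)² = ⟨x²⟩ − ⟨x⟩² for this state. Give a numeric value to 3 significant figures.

Compute ⟨x⟩ and ⟨x²⟩ separately, then (Δx)² = ⟨x²⟩ − ⟨x⟩².
On 0 ≤ x ≤ L (j ≠ l): ∫sin²(jπx/L) dx = L/2, ∫sin(jπx/L)·sin(lπx/L) dx = 0; diagonal moments ∫x·sin²(jπx/L) dx = L²/4, ∫x²·sin²(jπx/L) dx = L³·(1/6 − 1/(4j²π²)); cross terms ∫x·sin(jπx/L)·sin(lπx/L) dx = 0 for j + l even and −4jlL²/(π²(j² − l²)²) for j + l odd, ∫x²·sin(jπx/L)·sin(lπx/L) dx = (−1)^(j+l)·4jlL³/(π²(j² − l²)²); higher powers the same way via product-to-sum and parts.
Normalization: ∫|Ψ|² dx = 12.875.
⟨x⟩ = 1.7813 and ⟨x²⟩ = 3.4376.
(Δx)² = 3.4376 − (1.7813)² = 0.26472.

0.265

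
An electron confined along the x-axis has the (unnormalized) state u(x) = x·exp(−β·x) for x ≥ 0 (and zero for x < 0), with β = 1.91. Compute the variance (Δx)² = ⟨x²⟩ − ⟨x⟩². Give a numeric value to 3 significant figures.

0.206

Compute ⟨x⟩ and ⟨x²⟩ separately, then (Δx)² = ⟨x²⟩ − ⟨x⟩².
Every integrand reduces to terms xʲ·e^(−2βx) on [0, ∞); use ∫₀^∞ xʲ·e^(−2βx) dx = j!/(2β)^(j+1).
Normalization: ∫|u|² dx = 0.035879.
⟨x⟩ = 0.78534 and ⟨x²⟩ = 0.82235.
(Δx)² = 0.82235 − (0.78534)² = 0.20559.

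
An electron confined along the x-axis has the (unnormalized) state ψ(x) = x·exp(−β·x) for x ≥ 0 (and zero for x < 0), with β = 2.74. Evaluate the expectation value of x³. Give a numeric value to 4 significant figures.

0.3646

⟨x³⟩ = ∫ x³·|ψ|² dx / ∫|ψ|² dx (integrals over the domain).
Every integrand reduces to terms xʲ·e^(−2βx) on [0, ∞); use ∫₀^∞ xʲ·e^(−2βx) dx = j!/(2β)^(j+1).
State is unnormalized: ∫|ψ|² dx = 0.012153, and ∫ψ*·x³·ψ dx = 0.0044310, so ⟨x³⟩ = 0.0044310 / 0.012153.
⟨x³⟩ = 0.36459.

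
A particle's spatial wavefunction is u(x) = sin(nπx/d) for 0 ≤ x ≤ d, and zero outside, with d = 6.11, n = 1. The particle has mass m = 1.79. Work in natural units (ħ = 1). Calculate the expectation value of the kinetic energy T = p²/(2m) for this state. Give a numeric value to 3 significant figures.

T = −(ħ²/2m) d²/dx², so ⟨T⟩ = −(ħ²/2m) ∫ u*·u'' dx / ∫|u|² dx; with m = 1.79.
d/dx sin(nπx/d) = (nπ/d)·cos(nπx/d) and d²/dx² sin(nπx/d) = −(nπ/d)²·sin(nπx/d); on 0 ≤ x ≤ d, ∫sin²(nπx/d) dx = d/2 and ∫sin(nπx/d)·cos(nπx/d) dx = 0.
State is unnormalized: ∫|u|² dx = 3.0550, and ∫u*·(−ħ²/2m · u'') dx = 0.22560, so ⟨T⟩ = 0.22560 / 3.0550.
⟨T⟩ = 0.073847.

0.0738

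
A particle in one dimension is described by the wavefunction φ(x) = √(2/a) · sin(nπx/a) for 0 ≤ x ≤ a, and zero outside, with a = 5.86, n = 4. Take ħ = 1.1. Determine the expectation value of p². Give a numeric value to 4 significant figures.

p² φ = −ħ² d²φ/dx²; ⟨p²⟩ = −ħ² ∫ φ*·φ'' dx.
d/dx sin(nπx/a) = (nπ/a)·cos(nπx/a) and d²/dx² sin(nπx/a) = −(nπ/a)²·sin(nπx/a); on 0 ≤ x ≤ a, ∫sin²(nπx/a) dx = a/2 and ∫sin(nπx/a)·cos(nπx/a) dx = 0.
⟨p²⟩ = 5.5643.

5.564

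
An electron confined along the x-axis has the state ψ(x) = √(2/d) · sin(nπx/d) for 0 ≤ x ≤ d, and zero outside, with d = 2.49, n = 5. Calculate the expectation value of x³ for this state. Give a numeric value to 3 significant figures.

3.81

⟨x³⟩ = ∫ x³·|ψ|² dx (integrals over the domain).
With sin²θ = (1 − cos2θ)/2 on 0 ≤ x ≤ d: ∫sin²(nπx/d) dx = d/2, ∫x·sin²(nπx/d) dx = d²/4, ∫x²·sin²(nπx/d) dx = d³·(1/6 − 1/(4n²π²)); higher powers xᵏ the same way, integrating xᵏ·cos(2nπx/d) by parts.
⟨x³⟩ = 3.8126.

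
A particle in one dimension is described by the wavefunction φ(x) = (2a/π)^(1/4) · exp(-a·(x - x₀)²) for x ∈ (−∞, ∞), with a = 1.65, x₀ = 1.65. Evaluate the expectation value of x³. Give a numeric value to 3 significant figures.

⟨x³⟩ = ∫ x³·|φ|² dx (integrals over the domain).
Gaussian moments (u = x − x₀): ∫u^(2j)·e^(−2au²) du = (2j−1)!!/(4a)^j · √(π/(2a)), odd powers integrate to 0; here √(π/(2a)) = 0.97570.
⟨x³⟩ = 5.2421.

5.24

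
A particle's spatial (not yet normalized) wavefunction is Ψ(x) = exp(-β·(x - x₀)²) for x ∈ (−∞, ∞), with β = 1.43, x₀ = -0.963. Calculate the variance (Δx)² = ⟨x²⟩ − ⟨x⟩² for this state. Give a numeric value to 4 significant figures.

0.1748

Compute ⟨x⟩ and ⟨x²⟩ separately, then (Δx)² = ⟨x²⟩ − ⟨x⟩².
Gaussian moments (u = x − x₀): ∫u^(2j)·e^(−2βu²) du = (2j−1)!!/(4β)^j · √(π/(2β)), odd powers integrate to 0; here √(π/(2β)) = 1.0481.
Normalization: ∫|Ψ|² dx = 1.0481.
⟨x⟩ = -0.96300 and ⟨x²⟩ = 1.1022.
(Δx)² = 1.1022 − (-0.96300)² = 0.17483.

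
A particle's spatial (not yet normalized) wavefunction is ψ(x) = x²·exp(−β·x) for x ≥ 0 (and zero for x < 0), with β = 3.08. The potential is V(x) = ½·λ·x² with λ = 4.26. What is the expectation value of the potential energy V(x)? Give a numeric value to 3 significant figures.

1.68

⟨V⟩ = ∫ V(x)·|ψ|² dx / ∫|ψ|² dx.
Every integrand reduces to terms xʲ·e^(−2βx) on [0, ∞); use ∫₀^∞ xʲ·e^(−2βx) dx = j!/(2β)^(j+1).
State is unnormalized: ∫|ψ|² dx = 0.0027059, and ∫ψ*·V(x)·ψ dx = 0.0045567, so ⟨V⟩ = 0.0045567 / 0.0027059.
⟨V⟩ = 1.6840.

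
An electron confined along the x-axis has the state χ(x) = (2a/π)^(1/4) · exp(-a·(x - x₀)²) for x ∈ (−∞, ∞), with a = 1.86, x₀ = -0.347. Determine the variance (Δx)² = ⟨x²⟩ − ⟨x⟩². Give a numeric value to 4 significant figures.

Compute ⟨x⟩ and ⟨x²⟩ separately, then (Δx)² = ⟨x²⟩ − ⟨x⟩².
Gaussian moments (u = x − x₀): ∫u^(2j)·e^(−2au²) du = (2j−1)!!/(4a)^j · √(π/(2a)), odd powers integrate to 0; here √(π/(2a)) = 0.91897.
⟨x⟩ = -0.34700 and ⟨x²⟩ = 0.25482.
(Δx)² = 0.25482 − (-0.34700)² = 0.13441.

0.1344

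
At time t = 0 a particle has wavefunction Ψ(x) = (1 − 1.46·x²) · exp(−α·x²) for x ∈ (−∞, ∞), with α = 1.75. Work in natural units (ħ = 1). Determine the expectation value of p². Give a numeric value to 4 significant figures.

4.224

p² Ψ = −ħ² d²Ψ/dx²; ⟨p²⟩ = −ħ² ∫ Ψ*·Ψ'' dx / ∫|Ψ|² dx.
Expand each integrand as polynomial × e^(−2αx²) and use ∫x^(2j)·e^(−2αx²) dx = (2j−1)!!/(4α)^j · √(π/(2α)), odd powers → 0; here √(π/(2α)) = 0.94742. Differentiate with the product rule, d/dx e^(−αx²) = −2αx·e^(−αx²).
State is unnormalized: ∫|Ψ|² dx = 0.67585, and ∫Ψ*·(−ħ² Ψ'') dx = 2.8545, so ⟨p²⟩ = 2.8545 / 0.67585.
⟨p²⟩ = 4.2235.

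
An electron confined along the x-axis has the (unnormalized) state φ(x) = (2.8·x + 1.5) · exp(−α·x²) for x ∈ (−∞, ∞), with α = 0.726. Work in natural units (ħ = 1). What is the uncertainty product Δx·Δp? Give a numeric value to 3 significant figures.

Δx = √(⟨x²⟩−⟨x⟩²), Δp = √(⟨p²⟩−⟨p⟩²).
Expand each integrand as polynomial × e^(−2αx²) and use ∫x^(2j)·e^(−2αx²) dx = (2j−1)!!/(4α)^j · √(π/(2α)), odd powers → 0; here √(π/(2α)) = 1.4709. Differentiate with the product rule, d/dx e^(−αx²) = −2αx·e^(−αx²).
Normalization: ∫|φ|² dx = 7.2807.
⟨x⟩ = 0.58439, ⟨x²⟩ = 0.71999 ⇒ Δx = 0.61521.
⟨p⟩ = 0.0000, ⟨p²⟩ = 1.5180 ⇒ Δp = 1.2321.
Δx·Δp = 0.75797.

0.758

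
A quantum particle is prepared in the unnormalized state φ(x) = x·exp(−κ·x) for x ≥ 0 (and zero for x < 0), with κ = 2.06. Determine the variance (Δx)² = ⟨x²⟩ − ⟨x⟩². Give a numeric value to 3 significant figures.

0.177

Compute ⟨x⟩ and ⟨x²⟩ separately, then (Δx)² = ⟨x²⟩ − ⟨x⟩².
Every integrand reduces to terms xʲ·e^(−2κx) on [0, ∞); use ∫₀^∞ xʲ·e^(−2κx) dx = j!/(2κ)^(j+1).
Normalization: ∫|φ|² dx = 0.028598.
⟨x⟩ = 0.72816 and ⟨x²⟩ = 0.70695.
(Δx)² = 0.70695 − (0.72816)² = 0.17674.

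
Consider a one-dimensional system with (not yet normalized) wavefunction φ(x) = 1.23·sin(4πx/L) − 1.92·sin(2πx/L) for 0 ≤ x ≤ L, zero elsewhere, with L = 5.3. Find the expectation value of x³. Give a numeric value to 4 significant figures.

25.87

⟨x³⟩ = ∫ x³·|φ|² dx / ∫|φ|² dx (integrals over the domain).
On 0 ≤ x ≤ L (j ≠ l): ∫sin²(jπx/L) dx = L/2, ∫sin(jπx/L)·sin(lπx/L) dx = 0; diagonal moments ∫x·sin²(jπx/L) dx = L²/4, ∫x²·sin²(jπx/L) dx = L³·(1/6 − 1/(4j²π²)); cross terms ∫x·sin(jπx/L)·sin(lπx/L) dx = 0 for j + l even and −4jlL²/(π²(j² − l²)²) for j + l odd, ∫x²·sin(jπx/L)·sin(lπx/L) dx = (−1)^(j+l)·4jlL³/(π²(j² − l²)²); higher powers the same way via product-to-sum and parts.
State is unnormalized: ∫|φ|² dx = 13.778, and ∫φ*·x³·φ dx = 356.48, so ⟨x³⟩ = 356.48 / 13.778.
⟨x³⟩ = 25.873.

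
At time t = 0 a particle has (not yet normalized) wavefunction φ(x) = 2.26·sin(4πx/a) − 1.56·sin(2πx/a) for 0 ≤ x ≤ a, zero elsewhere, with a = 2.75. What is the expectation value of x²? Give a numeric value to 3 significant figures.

⟨x²⟩ = ∫ x²·|φ|² dx / ∫|φ|² dx (integrals over the domain).
On 0 ≤ x ≤ a (j ≠ l): ∫sin²(jπx/a) dx = a/2, ∫sin(jπx/a)·sin(lπx/a) dx = 0; diagonal moments ∫x·sin²(jπx/a) dx = a²/4, ∫x²·sin²(jπx/a) dx = a³·(1/6 − 1/(4j²π²)); cross terms ∫x·sin(jπx/a)·sin(lπx/a) dx = 0 for j + l even and −4jla²/(π²(j² − l²)²) for j + l odd, ∫x²·sin(jπx/a)·sin(lπx/a) dx = (−1)^(j+l)·4jla³/(π²(j² − l²)²); higher powers the same way via product-to-sum and parts.
State is unnormalized: ∫|φ|² dx = 10.369, and ∫φ*·x²·φ dx = 22.348, so ⟨x²⟩ = 22.348 / 10.369.
⟨x²⟩ = 2.1553.

2.16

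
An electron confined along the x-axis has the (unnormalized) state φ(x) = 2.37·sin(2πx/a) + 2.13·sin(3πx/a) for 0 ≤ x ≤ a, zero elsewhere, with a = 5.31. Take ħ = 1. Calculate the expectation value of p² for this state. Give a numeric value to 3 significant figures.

2.18

p² φ = −ħ² d²φ/dx²; ⟨p²⟩ = −ħ² ∫ φ*·φ'' dx / ∫|φ|² dx.
d²/dx² sin(jπx/a) = −(jπ/a)²·sin(jπx/a); on 0 ≤ x ≤ a, ∫sin²(jπx/a) dx = a/2 and ∫sin(jπx/a)·sin(lπx/a) dx = 0 for j ≠ l, so only diagonal terms survive in ∫|φ|² and ∫φ·φ″; ∫φ·φ′ dx = [φ²/2] between the walls = 0.
State is unnormalized: ∫|φ|² dx = 26.958, and ∫φ*·(−ħ² φ'') dx = 58.827, so ⟨p²⟩ = 58.827 / 26.958.
⟨p²⟩ = 2.1821.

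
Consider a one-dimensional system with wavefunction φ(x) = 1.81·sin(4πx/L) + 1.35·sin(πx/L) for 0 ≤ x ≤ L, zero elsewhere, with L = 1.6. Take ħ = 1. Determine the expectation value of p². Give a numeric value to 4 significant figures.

p² φ = −ħ² d²φ/dx²; ⟨p²⟩ = −ħ² ∫ φ*·φ'' dx / ∫|φ|² dx.
d²/dx² sin(jπx/L) = −(jπ/L)²·sin(jπx/L); on 0 ≤ x ≤ L, ∫sin²(jπx/L) dx = L/2 and ∫sin(jπx/L)·sin(lπx/L) dx = 0 for j ≠ l, so only diagonal terms survive in ∫|φ|² and ∫φ·φ″; ∫φ·φ′ dx = [φ²/2] between the walls = 0.
State is unnormalized: ∫|φ|² dx = 4.0789, and ∫φ*·(−ħ² φ'') dx = 167.29, so ⟨p²⟩ = 167.29 / 4.0789.
⟨p²⟩ = 41.014.

41.01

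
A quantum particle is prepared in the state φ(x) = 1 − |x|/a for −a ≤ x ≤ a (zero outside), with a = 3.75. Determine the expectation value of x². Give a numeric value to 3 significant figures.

1.41

⟨x²⟩ = ∫ x²·|φ|² dx / ∫|φ|² dx (integrals over the domain).
φ is even, so ∫ over [−a, a] = 2∫₀ᵃ with φ = 1 − x/a there: ∫₀ᵃ (1 − x/a)² dx = a/3, ∫₀ᵃ x²(1 − x/a)² dx = a³/30, ∫₀ᵃ x⁴(1 − x/a)² dx = a⁵/105.
State is unnormalized: ∫|φ|² dx = 2.5000, and ∫φ*·x²·φ dx = 3.5156, so ⟨x²⟩ = 3.5156 / 2.5000.
⟨x²⟩ = 1.4063.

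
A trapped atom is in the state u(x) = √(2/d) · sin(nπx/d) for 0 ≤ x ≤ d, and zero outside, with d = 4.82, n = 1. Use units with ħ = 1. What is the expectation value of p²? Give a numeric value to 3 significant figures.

0.425

p² u = −ħ² d²u/dx²; ⟨p²⟩ = −ħ² ∫ u*·u'' dx.
d/dx sin(nπx/d) = (nπ/d)·cos(nπx/d) and d²/dx² sin(nπx/d) = −(nπ/d)²·sin(nπx/d); on 0 ≤ x ≤ d, ∫sin²(nπx/d) dx = d/2 and ∫sin(nπx/d)·cos(nπx/d) dx = 0.
⟨p²⟩ = 0.42482.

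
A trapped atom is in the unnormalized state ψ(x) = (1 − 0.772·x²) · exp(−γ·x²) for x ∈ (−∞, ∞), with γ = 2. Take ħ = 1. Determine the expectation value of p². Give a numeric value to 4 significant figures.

p² ψ = −ħ² d²ψ/dx²; ⟨p²⟩ = −ħ² ∫ ψ*·ψ'' dx / ∫|ψ|² dx.
Expand each integrand as polynomial × e^(−2γx²) and use ∫x^(2j)·e^(−2γx²) dx = (2j−1)!!/(4γ)^j · √(π/(2γ)), odd powers → 0; here √(π/(2γ)) = 0.88623. Differentiate with the product rule, d/dx e^(−γx²) = −2γx·e^(−γx²).
State is unnormalized: ∫|ψ|² dx = 0.73994, and ∫ψ*·(−ħ² ψ'') dx = 2.2301, so ⟨p²⟩ = 2.2301 / 0.73994.
⟨p²⟩ = 3.0138.

3.014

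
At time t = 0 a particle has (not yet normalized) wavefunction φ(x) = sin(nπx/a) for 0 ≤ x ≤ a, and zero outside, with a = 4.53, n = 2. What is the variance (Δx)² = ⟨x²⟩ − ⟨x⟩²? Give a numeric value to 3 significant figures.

Compute ⟨x⟩ and ⟨x²⟩ separately, then (Δx)² = ⟨x²⟩ − ⟨x⟩².
With sin²θ = (1 − cos2θ)/2 on 0 ≤ x ≤ a: ∫sin²(nπx/a) dx = a/2, ∫x·sin²(nπx/a) dx = a²/4, ∫x²·sin²(nπx/a) dx = a³·(1/6 − 1/(4n²π²)); higher powers xᵏ the same way, integrating xᵏ·cos(2nπx/a) by parts.
Normalization: ∫|φ|² dx = 2.2650.
⟨x⟩ = 2.2650 and ⟨x²⟩ = 6.5804.
(Δx)² = 6.5804 − (2.2650)² = 1.4502.

1.45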